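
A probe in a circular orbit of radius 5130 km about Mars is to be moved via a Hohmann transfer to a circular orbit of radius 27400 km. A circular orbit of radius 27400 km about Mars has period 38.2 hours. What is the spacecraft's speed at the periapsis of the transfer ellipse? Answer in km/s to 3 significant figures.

v = 3.76 km/s

From Kepler's third law T² = 4π²r³/μ at r = 27400 km, T = 38.2 hours = 38.2 × 3600 s = 1.3752×10^5 s: μ = 4π²r³/T² = 42941.7 km³/s².
Semi-major axis of the transfer orbit: a_t = (5130 + 27400)/2 = 16265 km.
At periapsis, r = 5130 km.
Applying v² = μ(2/r − 1/a_t): v = 3.755 km/s.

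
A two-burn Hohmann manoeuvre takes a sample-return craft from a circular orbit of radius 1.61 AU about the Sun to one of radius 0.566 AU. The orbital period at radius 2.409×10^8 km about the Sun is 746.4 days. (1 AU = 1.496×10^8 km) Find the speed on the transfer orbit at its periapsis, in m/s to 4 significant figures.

From Kepler's third law T² = 4π²r³/μ at r = 2.409×10^8 km, T = 746.4 days = 746.4 × 86400 s = 6.448896×10^7 s: μ = 4π²r³/T² = 1.32709×10^11 km³/s².
In km: r₁ = 1.61 × 1.496×10^8 = 2.40856×10^8 km; r₂ = 0.566 × 1.496×10^8 = 8.46736×10^7 km.
The Hohmann ellipse has a_t = (r₁ + r₂)/2 = 1.627648×10^8 km.
At periapsis, r = 8.46736×10^7 km.
Vis-viva: v = √[μ(2/r − 1/a_t)] = √[1.32709×10^11 × (2/8.46736×10^7 − 1/1.627648×10^8)] = 48.16 km/s.

v = 48160 m/s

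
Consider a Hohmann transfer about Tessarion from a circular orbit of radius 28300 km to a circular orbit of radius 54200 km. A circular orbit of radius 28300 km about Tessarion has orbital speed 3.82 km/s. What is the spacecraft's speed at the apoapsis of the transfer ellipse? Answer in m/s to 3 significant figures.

From the circular-orbit relation v² = μ/r at r = 28300 km: μ = v²r = (3.82)² × 28300 = 4.12965×10^5 km³/s².
Semi-major axis of the transfer orbit: a_t = (28300 + 54200)/2 = 41250 km.
At apoapsis, r = 54200 km.
Vis-viva: v = √[μ(2/r − 1/a_t)] = √[4.12965×10^5 × (2/54200 − 1/41250)] = 2.286 km/s.

v = 2290 m/s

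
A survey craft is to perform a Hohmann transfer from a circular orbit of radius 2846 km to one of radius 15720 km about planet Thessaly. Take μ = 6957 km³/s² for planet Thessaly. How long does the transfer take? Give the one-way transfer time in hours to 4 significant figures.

The Hohmann ellipse has a_t = (r₁ + r₂)/2 = 9283 km.
Transfer time t = π√(a_t³/μ) = π√((9283)³ / 6957) = 33690 s.
Converting: 33690 s ÷ 3600 s/hour = 9.358 hours.

t = 9.358 hours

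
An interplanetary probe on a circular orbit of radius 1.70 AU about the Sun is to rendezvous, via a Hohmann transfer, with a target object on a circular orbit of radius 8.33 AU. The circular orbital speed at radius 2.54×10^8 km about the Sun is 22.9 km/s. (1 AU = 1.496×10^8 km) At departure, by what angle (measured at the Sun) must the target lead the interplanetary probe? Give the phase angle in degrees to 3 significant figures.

φ = 95.9°

From the circular-orbit relation v² = μ/r at r = 2.54×10^8 km: μ = v²r = (22.9)² × 2.54×10^8 = 1.33200×10^11 km³/s².
In km: r₁ = 1.70 × 1.496×10^8 = 2.5432×10^8 km; r₂ = 8.33 × 1.496×10^8 = 1.246168×10^9 km.
Transfer-ellipse semi-major axis a_t = (r₁ + r₂)/2 = (2.5432×10^8 + 1.246168×10^9)/2 = 7.50244×10^8 km.
The half-period of the transfer ellipse is t = π√(a_t³/μ) = 1.76889×10^8 s.
The target's mean motion on its circular orbit is ω₂ = √(μ/r₂³) = 8.29636×10^-9 rad/s.
Angle swept by the target during transfer: ω₂·t = 1.4675 rad = 84.08°.
Arrival is 180° from departure on the ellipse, so φ = 180° − 84.08° = 95.9°.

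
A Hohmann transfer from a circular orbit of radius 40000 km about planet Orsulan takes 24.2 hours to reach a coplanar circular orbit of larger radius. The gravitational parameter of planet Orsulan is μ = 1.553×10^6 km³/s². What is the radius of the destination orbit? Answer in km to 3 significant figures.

r₂ = 1.72×10^5 km

Transfer time t = 24.2 hours = 87120 s, and t = π√(a_t³/μ).
So a_t = (μ t²/π²)^(1/3) = (1.553×10^6 × (87120)² / π²)^(1/3) = 1.0610×10^5 km.
Since a_t = (r₁ + r₂)/2, r₂ = 2a_t − r₁ = 2×1.0610×10^5 − 40000 = 1.722×10^5 km.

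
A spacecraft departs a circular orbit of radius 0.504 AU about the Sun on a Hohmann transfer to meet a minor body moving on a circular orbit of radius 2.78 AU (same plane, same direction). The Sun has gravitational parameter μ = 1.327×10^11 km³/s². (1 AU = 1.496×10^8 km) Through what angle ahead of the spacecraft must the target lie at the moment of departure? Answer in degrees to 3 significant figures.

φ = 98.3°

In km: r₁ = 0.504 × 1.496×10^8 = 7.53984×10^7 km; r₂ = 2.78 × 1.496×10^8 = 4.15888×10^8 km.
The Hohmann ellipse has a_t = (r₁ + r₂)/2 = 2.456432×10^8 km.
Transfer time t = π√(a_t³/μ) = 3.3203×10^7 s.
Target angular speed ω₂ = √(μ/r₂³) = 4.2951×10^-8 rad/s.
Angle swept by the target during transfer: ω₂·t = 1.4261 rad = 81.71°.
Arrival is 180° from departure on the ellipse, so φ = 180° − 81.71° = 98.3°.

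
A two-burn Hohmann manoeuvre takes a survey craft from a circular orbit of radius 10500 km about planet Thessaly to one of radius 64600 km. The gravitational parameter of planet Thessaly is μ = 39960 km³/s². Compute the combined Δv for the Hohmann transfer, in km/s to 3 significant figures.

Semi-major axis of the transfer orbit: a_t = (10500 + 64600)/2 = 37550 km.
Circular speed at r₁: v₁ = √(μ/r₁) = √(39960/10500) = 1.95082 km/s.
On the transfer ellipse at r₁, vis-viva equation gives v_p = √[μ(2/r₁ − 1/a_t)] = 2.55876 km/s.
First burn Δv₁ = |v_p − v₁| = 0.6079 km/s.
At r₂, v₂ = √(μ/r₂) = 0.7865 km/s.
Transfer-orbit speed at r₂: v_a = √[μ(2/r₂ − 1/a_t)] = 0.4159 km/s.
Second burn Δv₂ = |v₂ − v_a| = 0.3706 km/s.
Total Δv = Δv₁ + Δv₂ = 0.9785 km/s.

Δv = 0.979 km/s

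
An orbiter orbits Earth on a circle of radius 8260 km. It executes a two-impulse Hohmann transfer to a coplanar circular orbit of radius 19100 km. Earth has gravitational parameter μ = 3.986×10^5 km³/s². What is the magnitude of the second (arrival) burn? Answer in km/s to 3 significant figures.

The Hohmann ellipse has a_t = (r₁ + r₂)/2 = 13680 km.
Circular speed at r = 19100 km: v_c = √(μ/r) = 4.56827 km/s.
Vis-viva on the transfer ellipse at r = 19100 km gives v_t = √[μ(2/r − 1/a_t)] = 3.54976 km/s.
Δv₂ = |v_t − v_c| = |3.54976 − 4.56827| = 1.019 km/s.

Δv₂ = 1.02 km/s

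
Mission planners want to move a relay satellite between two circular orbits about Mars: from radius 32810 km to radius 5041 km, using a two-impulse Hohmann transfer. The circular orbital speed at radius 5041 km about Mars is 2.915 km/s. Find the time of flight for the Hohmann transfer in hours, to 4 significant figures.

From the circular-orbit relation v² = μ/r at r = 5041 km: μ = v²r = (2.915)² × 5041 = 42834.5 km³/s².
The Hohmann ellipse has a_t = (r₁ + r₂)/2 = 18925.5 km.
Half the transfer-orbit period gives t = π√(a_t³/μ) = 39520 s.
Converting: 39520 s ÷ 3600 s/hour = 10.98 hours.

t = 10.98 hours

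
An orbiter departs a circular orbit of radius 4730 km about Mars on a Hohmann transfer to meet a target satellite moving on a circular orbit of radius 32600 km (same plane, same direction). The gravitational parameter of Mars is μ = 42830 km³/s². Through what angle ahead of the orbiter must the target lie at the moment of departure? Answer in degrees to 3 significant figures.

Semi-major axis of the transfer orbit: a_t = (4730 + 32600)/2 = 18665 km.
Transfer time t = π√(a_t³/μ) = 38710 s.
The target's mean motion on its circular orbit is ω₂ = √(μ/r₂³) = 3.516×10^-5 rad/s.
Angle swept by the target during transfer: ω₂·t = 1.361 rad = 77.98°.
Arrival is 180° from departure on the ellipse, so φ = 180° − 77.98° = 102°.

φ = 102°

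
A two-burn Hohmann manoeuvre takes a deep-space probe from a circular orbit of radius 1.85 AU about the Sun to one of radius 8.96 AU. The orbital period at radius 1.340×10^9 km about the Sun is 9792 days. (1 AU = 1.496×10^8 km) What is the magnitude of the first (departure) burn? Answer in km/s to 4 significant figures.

Δv₁ = 6.296 km/s

From Kepler's third law T² = 4π²r³/μ at r = 1.340×10^9 km, T = 9792 days = 9792 × 86400 s = 8.460288×10^8 s: μ = 4π²r³/T² = 1.32710×10^11 km³/s².
In km: r₁ = 1.85 × 1.496×10^8 = 2.7676×10^8 km; r₂ = 8.96 × 1.496×10^8 = 1.340416×10^9 km.
Semi-major axis of the transfer orbit: a_t = (2.7676×10^8 + 1.340416×10^9)/2 = 8.08588×10^8 km.
Circular speed at r = 2.7676×10^8 km: v_c = √(μ/r) = 21.898 km/s.
Transfer-orbit speed at the same r (vis-viva, a = a_t): v_t = √[μ(2/r − 1/a_t)] = 28.194 km/s.
Δv₁ = |v_t − v_c| = |28.194 − 21.898| = 6.296 km/s.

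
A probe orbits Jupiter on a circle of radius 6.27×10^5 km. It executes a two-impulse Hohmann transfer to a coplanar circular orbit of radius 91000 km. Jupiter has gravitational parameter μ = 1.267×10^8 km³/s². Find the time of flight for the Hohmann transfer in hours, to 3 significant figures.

t = 16.7 hours

Semi-major axis of the transfer orbit: a_t = (6.270×10^5 + 91000)/2 = 3.590×10^5 km.
By Kepler's third law the transfer-orbit period is T = 2π√(a_t³/μ), so t = T/2 = 60030 s.
Converting: 60030 s ÷ 3600 s/hour = 16.7 hours.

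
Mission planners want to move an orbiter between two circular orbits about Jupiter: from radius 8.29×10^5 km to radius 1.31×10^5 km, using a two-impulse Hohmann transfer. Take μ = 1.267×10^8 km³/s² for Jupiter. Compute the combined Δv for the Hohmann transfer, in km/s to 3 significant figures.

Semi-major axis of the transfer orbit: a_t = (8.290×10^5 + 1.310×10^5)/2 = 4.800×10^5 km.
At r₁ the circular-orbit speed is v₁ = √(μ/r₁) = 12.3626 km/s.
Transfer-orbit speed at r₁ (vis-viva equation): v_a = √[μ(2/r₁ − 1/a_t)] = 6.45842 km/s.
First burn Δv₁ = |v_a − v₁| = 5.9042 km/s.
At r₂, v₂ = √(μ/r₂) = 31.099 km/s.
Transfer-orbit speed at r₂: v_p = √[μ(2/r₂ − 1/a_t)] = 40.870 km/s.
Second burn Δv₂ = |v₂ − v_p| = 9.7710 km/s.
Δv = Δv₁ + Δv₂ = 5.9042 + 9.7710 = 15.68 km/s.

Δv = 15.7 km/s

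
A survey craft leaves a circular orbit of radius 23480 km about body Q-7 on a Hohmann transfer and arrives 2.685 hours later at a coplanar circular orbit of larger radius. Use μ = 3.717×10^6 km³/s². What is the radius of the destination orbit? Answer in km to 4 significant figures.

Transfer time t = 2.685 hours = 9666 s, and t = π√(a_t³/μ).
So a_t = (μ t²/π²)^(1/3) = (3.717×10^6 × (9666)² / π²)^(1/3) = 32769 km.
Since a_t = (r₁ + r₂)/2, r₂ = 2a_t − r₁ = 2×32769 − 23480 = 42058 km.

r₂ = 42060 km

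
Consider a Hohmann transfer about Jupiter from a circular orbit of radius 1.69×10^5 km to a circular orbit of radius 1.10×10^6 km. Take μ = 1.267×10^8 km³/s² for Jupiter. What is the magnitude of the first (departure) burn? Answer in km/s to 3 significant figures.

Δv₁ = 8.67 km/s

The Hohmann ellipse has a_t = (r₁ + r₂)/2 = 6.345×10^5 km.
On the circular orbit at r = 1.690×10^5 km, v_c = √(μ/r) = 27.381 km/s.
Vis-viva on the transfer ellipse at r = 1.690×10^5 km gives v_t = √[μ(2/r − 1/a_t)] = 36.052 km/s.
Δv₁ = |v_t − v_c| = |36.052 − 27.381| = 8.671 km/s.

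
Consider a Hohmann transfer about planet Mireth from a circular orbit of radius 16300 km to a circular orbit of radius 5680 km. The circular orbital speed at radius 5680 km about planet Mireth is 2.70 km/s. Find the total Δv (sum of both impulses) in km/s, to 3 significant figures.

Δv = 1.04 km/s

From the circular-orbit relation v² = μ/r at r = 5680 km: μ = v²r = (2.70)² × 5680 = 41407.2 km³/s².
Transfer-ellipse semi-major axis a_t = (r₁ + r₂)/2 = (16300 + 5680)/2 = 10990 km.
Circular speed at r₁: v₁ = √(μ/r₁) = √(41407.2/16300) = 1.594 km/s.
Transfer-orbit speed at r₁ (vis-viva): v_a = √[μ(2/r₁ − 1/a_t)] = 1.146 km/s.
First burn Δv₁ = |v_a − v₁| = 0.4480 km/s.
At r₂, v₂ = √(μ/r₂) = 2.7000 km/s.
Transfer-orbit speed at r₂: v_p = √[μ(2/r₂ − 1/a_t)] = 3.2882 km/s.
Second burn Δv₂ = |v₂ − v_p| = 0.5882 km/s.
Total Δv = Δv₁ + Δv₂ = 1.036 km/s.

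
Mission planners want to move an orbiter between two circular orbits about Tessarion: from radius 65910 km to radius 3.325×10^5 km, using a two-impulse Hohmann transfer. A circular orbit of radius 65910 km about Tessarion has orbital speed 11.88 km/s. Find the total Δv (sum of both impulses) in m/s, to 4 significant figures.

From the circular-orbit relation v² = μ/r at r = 65910 km: μ = v²r = (11.88)² × 65910 = 9.30217×10^6 km³/s².
Transfer-ellipse semi-major axis a_t = (r₁ + r₂)/2 = (65910 + 3.325×10^5)/2 = 1.99205×10^5 km.
At r₁ the circular-orbit speed is v₁ = √(μ/r₁) = 11.880 km/s.
Transfer-orbit speed at r₁ (vis-viva equation): v_p = √[μ(2/r₁ − 1/a_t)] = 15.348 km/s.
First burn Δv₁ = |v_p − v₁| = 3.468 km/s.
At r₂, v₂ = √(μ/r₂) = 5.289 km/s.
Transfer-orbit speed at r₂: v_a = √[μ(2/r₂ − 1/a_t)] = 3.042 km/s.
Second burn Δv₂ = |v₂ − v_a| = 2.247 km/s.
Total Δv = Δv₁ + Δv₂ = 5.715 km/s.

Δv = 5715 m/s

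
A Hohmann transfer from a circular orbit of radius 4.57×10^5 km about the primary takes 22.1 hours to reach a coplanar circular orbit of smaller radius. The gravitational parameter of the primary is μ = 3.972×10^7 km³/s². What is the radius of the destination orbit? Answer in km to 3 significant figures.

r₂ = 1.31×10^5 km

Transfer time t = 22.1 hours = 79560 s, and t = π√(a_t³/μ).
So a_t = (μ t²/π²)^(1/3) = (3.972×10^7 × (79560)² / π²)^(1/3) = 2.9424×10^5 km.
Since a_t = (r₁ + r₂)/2, r₂ = 2a_t − r₁ = 2×2.9424×10^5 − 4.570×10^5 = 1.3148×10^5 km.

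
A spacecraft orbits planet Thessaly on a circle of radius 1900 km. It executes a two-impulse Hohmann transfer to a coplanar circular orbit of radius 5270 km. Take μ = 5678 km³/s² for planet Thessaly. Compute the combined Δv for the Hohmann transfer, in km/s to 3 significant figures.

The Hohmann ellipse has a_t = (r₁ + r₂)/2 = 3585 km.
Circular speed at r₁: v₁ = √(μ/r₁) = √(5678/1900) = 1.728705 km/s.
Transfer-orbit speed at r₁ (vis-viva): v_p = √[μ(2/r₁ − 1/a_t)] = 2.095953 km/s.
First burn Δv₁ = |v_p − v₁| = 0.36725 km/s.
Circular speed at r₂: v₂ = √(μ/r₂) = 1.03799 km/s.
Transfer-orbit speed at r₂: v_a = √[μ(2/r₂ − 1/a_t)] = 0.755657 km/s.
Second burn Δv₂ = |v₂ − v_a| = 0.28233 km/s.
Δv = Δv₁ + Δv₂ = 0.36725 + 0.28233 = 0.6496 km/s.

Δv = 0.650 km/s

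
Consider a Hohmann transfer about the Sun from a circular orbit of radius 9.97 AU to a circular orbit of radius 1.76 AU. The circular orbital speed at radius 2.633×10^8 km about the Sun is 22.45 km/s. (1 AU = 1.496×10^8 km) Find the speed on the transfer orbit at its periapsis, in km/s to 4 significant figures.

From the circular-orbit relation v² = μ/r at r = 2.633×10^8 km: μ = v²r = (22.45)² × 2.633×10^8 = 1.32704×10^11 km³/s².
In km: r₁ = 9.97 × 1.496×10^8 = 1.491512×10^9 km; r₂ = 1.76 × 1.496×10^8 = 2.63296×10^8 km.
Transfer-ellipse semi-major axis a_t = (r₁ + r₂)/2 = (1.491512×10^9 + 2.63296×10^8)/2 = 8.77404×10^8 km.
The periapsis of the transfer ellipse is at r = 2.63296×10^8 km.
From the vis-viva equation, v = √[μ(2/r − 1/a_t)] = 29.27 km/s.

v = 29.27 km/s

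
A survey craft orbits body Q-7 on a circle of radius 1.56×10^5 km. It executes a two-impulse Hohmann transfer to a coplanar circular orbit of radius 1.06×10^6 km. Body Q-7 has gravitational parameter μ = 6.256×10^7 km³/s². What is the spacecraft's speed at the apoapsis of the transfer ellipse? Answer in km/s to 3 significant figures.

The Hohmann ellipse has a_t = (r₁ + r₂)/2 = 6.080×10^5 km.
At apoapsis, r = 1.060×10^6 km.
Applying v² = μ(2/r − 1/a_t): v = 3.891 km/s.

v = 3.89 km/s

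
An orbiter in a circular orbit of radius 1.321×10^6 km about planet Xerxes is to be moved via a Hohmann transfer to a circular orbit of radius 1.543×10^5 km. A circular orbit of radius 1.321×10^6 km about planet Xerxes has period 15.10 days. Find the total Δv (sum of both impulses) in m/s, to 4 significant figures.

From Kepler's third law T² = 4π²r³/μ at r = 1.321×10^6 km, T = 15.10 days = 15.10 × 86400 s = 1.30464×10^6 s: μ = 4π²r³/T² = 5.34671×10^7 km³/s².
Transfer-ellipse semi-major axis a_t = (r₁ + r₂)/2 = (1.321×10^6 + 1.543×10^5)/2 = 7.3765×10^5 km.
Circular speed at r₁: v₁ = √(μ/r₁) = √(5.34671×10^7/1.321×10^6) = 6.362 km/s.
Transfer-orbit speed at r₁ (v² = μ(2/r − 1/a)): v_a = √[μ(2/r₁ − 1/a_t)] = 2.910 km/s.
First burn Δv₁ = |v_a − v₁| = 3.452 km/s.
Circular speed at r₂: v₂ = √(μ/r₂) = 18.615 km/s.
Transfer-orbit speed at r₂: v_p = √[μ(2/r₂ − 1/a_t)] = 24.911 km/s.
Second burn Δv₂ = |v₂ − v_p| = 6.296 km/s.
Total Δv = Δv₁ + Δv₂ = 9.748 km/s.

Δv = 9748 m/s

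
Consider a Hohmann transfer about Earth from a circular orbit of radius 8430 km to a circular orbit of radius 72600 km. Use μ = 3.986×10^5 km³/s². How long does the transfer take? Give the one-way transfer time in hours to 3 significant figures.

Semi-major axis of the transfer orbit: a_t = (8430 + 72600)/2 = 40515 km.
Transfer time t = π√(a_t³/μ) = π√((40515)³ / 3.986×10^5) = 40580 s.
Converting: 40580 s ÷ 3600 s/hour = 11.3 hours.

t = 11.3 hours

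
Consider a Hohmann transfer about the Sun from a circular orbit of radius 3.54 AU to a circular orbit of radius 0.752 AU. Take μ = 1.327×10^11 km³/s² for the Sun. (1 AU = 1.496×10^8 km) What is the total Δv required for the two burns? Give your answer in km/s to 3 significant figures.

In km: r₁ = 3.54 × 1.496×10^8 = 5.29584×10^8 km; r₂ = 0.752 × 1.496×10^8 = 1.124992×10^8 km.
Transfer-ellipse semi-major axis a_t = (r₁ + r₂)/2 = (5.29584×10^8 + 1.124992×10^8)/2 = 3.210416×10^8 km.
At r₁ the circular-orbit speed is v₁ = √(μ/r₁) = 15.8295 km/s.
On the transfer ellipse at r₁, vis-viva equation gives v_a = √[μ(2/r₁ − 1/a_t)] = 9.37049 km/s.
First burn Δv₁ = |v_a − v₁| = 6.4590 km/s.
At r₂, v₂ = √(μ/r₂) = 34.3448 km/s.
Transfer-orbit speed at r₂: v_p = √[μ(2/r₂ − 1/a_t)] = 44.1111 km/s.
Second burn Δv₂ = |v₂ − v_p| = 9.7663 km/s.
Δv = Δv₁ + Δv₂ = 6.4590 + 9.7663 = 16.23 km/s.

Δv = 16.2 km/s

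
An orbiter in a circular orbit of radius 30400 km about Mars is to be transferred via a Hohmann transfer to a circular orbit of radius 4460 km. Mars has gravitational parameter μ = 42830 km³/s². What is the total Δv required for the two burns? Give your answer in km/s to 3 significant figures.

Semi-major axis of the transfer orbit: a_t = (30400 + 4460)/2 = 17430 km.
Circular speed at r₁: v₁ = √(μ/r₁) = √(42830/30400) = 1.18696 km/s.
On the transfer ellipse at r₁, v² = μ(2/r − 1/a) gives v_a = √[μ(2/r₁ − 1/a_t)] = 0.600421 km/s.
First burn Δv₁ = |v_a − v₁| = 0.5865 km/s.
At r₂, v₂ = √(μ/r₂) = 3.0989 km/s.
Transfer-orbit speed at r₂: v_p = √[μ(2/r₂ − 1/a_t)] = 4.0926 km/s.
Second burn Δv₂ = |v₂ − v_p| = 0.9937 km/s.
Δv = Δv₁ + Δv₂ = 0.5865 + 0.9937 = 1.580 km/s.

Δv = 1.58 km/s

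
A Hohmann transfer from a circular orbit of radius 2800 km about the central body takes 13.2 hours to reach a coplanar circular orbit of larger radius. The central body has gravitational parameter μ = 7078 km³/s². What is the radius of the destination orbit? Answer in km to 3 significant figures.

Transfer time t = 13.2 hours = 47520 s, and t = π√(a_t³/μ).
So a_t = (μ t²/π²)^(1/3) = (7078 × (47520)² / π²)^(1/3) = 11743 km.
Since a_t = (r₁ + r₂)/2, r₂ = 2a_t − r₁ = 2×11743 − 2800 = 20686 km.

r₂ = 20700 km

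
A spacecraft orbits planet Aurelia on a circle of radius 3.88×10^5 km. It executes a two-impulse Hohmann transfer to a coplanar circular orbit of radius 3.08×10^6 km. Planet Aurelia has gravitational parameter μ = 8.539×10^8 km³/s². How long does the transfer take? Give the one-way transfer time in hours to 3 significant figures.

t = 68.2 hours

Transfer-ellipse semi-major axis a_t = (r₁ + r₂)/2 = (3.880×10^5 + 3.080×10^6)/2 = 1.734×10^6 km.
Transfer time t = π√(a_t³/μ) = π√((1.734×10^6)³ / 8.539×10^8) = 2.455×10^5 s.
Converting: 2.455×10^5 s ÷ 3600 s/hour = 68.2 hours.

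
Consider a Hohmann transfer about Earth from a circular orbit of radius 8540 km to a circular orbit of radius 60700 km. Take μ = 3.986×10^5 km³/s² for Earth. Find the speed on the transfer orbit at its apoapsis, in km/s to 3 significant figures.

The Hohmann ellipse has a_t = (r₁ + r₂)/2 = 34620 km.
The apoapsis of the transfer ellipse is at r = 60700 km.
Vis-viva: v = √[μ(2/r − 1/a_t)] = √[3.986×10^5 × (2/60700 − 1/34620)] = 1.273 km/s.

v = 1.27 km/s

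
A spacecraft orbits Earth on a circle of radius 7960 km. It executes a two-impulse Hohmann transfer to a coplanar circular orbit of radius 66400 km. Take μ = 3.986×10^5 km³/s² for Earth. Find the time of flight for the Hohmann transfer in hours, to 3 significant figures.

The Hohmann ellipse has a_t = (r₁ + r₂)/2 = 37180 km.
By Kepler's third law the transfer-orbit period is T = 2π√(a_t³/μ), so t = T/2 = 35670 s.
Converting: 35670 s ÷ 3600 s/hour = 9.91 hours.

t = 9.91 hours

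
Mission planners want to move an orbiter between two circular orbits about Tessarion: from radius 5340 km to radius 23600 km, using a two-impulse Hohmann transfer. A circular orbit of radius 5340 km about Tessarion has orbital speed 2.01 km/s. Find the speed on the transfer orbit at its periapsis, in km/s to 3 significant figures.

From the circular-orbit relation v² = μ/r at r = 5340 km: μ = v²r = (2.01)² × 5340 = 21574.1 km³/s².
Semi-major axis of the transfer orbit: a_t = (5340 + 23600)/2 = 14470 km.
At periapsis, r = 5340 km.
Applying v² = μ(2/r − 1/a_t): v = 2.567 km/s.

v = 2.57 km/s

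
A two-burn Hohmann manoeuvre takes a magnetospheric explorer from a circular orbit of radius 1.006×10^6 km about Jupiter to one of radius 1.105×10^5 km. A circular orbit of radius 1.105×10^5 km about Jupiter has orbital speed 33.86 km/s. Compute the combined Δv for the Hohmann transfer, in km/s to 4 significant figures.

Δv = 17.82 km/s

From the circular-orbit relation v² = μ/r at r = 1.105×10^5 km: μ = v²r = (33.86)² × 1.105×10^5 = 1.26688×10^8 km³/s².
Transfer-ellipse semi-major axis a_t = (r₁ + r₂)/2 = (1.006×10^6 + 1.105×10^5)/2 = 5.5825×10^5 km.
At r₁ the circular-orbit speed is v₁ = √(μ/r₁) = 11.222 km/s.
Transfer-orbit speed at r₁ (v² = μ(2/r − 1/a)): v_a = √[μ(2/r₁ − 1/a_t)] = 4.9927 km/s.
First burn Δv₁ = |v_a − v₁| = 6.229 km/s.
Circular speed at r₂: v₂ = √(μ/r₂) = 33.86 km/s.
Transfer-orbit speed at r₂: v_p = √[μ(2/r₂ − 1/a_t)] = 45.45 km/s.
Second burn Δv₂ = |v₂ − v_p| = 11.59 km/s.
Total Δv = Δv₁ + Δv₂ = 17.82 km/s.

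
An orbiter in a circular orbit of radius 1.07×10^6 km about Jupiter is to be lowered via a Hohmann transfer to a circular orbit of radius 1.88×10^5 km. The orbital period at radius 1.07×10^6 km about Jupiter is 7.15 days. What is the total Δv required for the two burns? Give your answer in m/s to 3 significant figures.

From Kepler's third law T² = 4π²r³/μ at r = 1.07×10^6 km, T = 7.15 days = 7.15 × 86400 s = 6.1776×10^5 s: μ = 4π²r³/T² = 1.26728×10^8 km³/s².
The Hohmann ellipse has a_t = (r₁ + r₂)/2 = 6.290×10^5 km.
Circular speed at r₁: v₁ = √(μ/r₁) = √(1.26728×10^8/1.070×10^6) = 10.883 km/s.
On the transfer ellipse at r₁, vis-viva gives v_a = √[μ(2/r₁ − 1/a_t)] = 5.9497 km/s.
First burn Δv₁ = |v_a − v₁| = 4.933 km/s.
Circular speed at r₂: v₂ = √(μ/r₂) = 25.96 km/s.
Transfer-orbit speed at r₂: v_p = √[μ(2/r₂ − 1/a_t)] = 33.86 km/s.
Second burn Δv₂ = |v₂ − v_p| = 7.900 km/s.
Δv = Δv₁ + Δv₂ = 4.933 + 7.900 = 12.83 km/s.

Δv = 12800 m/s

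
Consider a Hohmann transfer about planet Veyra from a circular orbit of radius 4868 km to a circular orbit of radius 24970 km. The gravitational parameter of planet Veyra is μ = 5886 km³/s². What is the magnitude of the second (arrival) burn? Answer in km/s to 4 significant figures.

Δv₂ = 0.2082 km/s

Transfer-ellipse semi-major axis a_t = (r₁ + r₂)/2 = (4868 + 24970)/2 = 14919 km.
Circular speed at r = 24970 km: v_c = √(μ/r) = 0.4855 km/s.
Transfer-orbit speed at the same r (vis-viva, a = a_t): v_t = √[μ(2/r − 1/a_t)] = 0.2773 km/s.
Δv₂ = |v_t − v_c| = |0.2773 − 0.4855| = 0.2082 km/s.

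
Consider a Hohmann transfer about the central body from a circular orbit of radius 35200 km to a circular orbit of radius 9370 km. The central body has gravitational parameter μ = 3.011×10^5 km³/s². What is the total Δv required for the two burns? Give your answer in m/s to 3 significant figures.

Δv = 2480 m/s

Semi-major axis of the transfer orbit: a_t = (35200 + 9370)/2 = 22285 km.
Circular speed at r₁: v₁ = √(μ/r₁) = √(3.011×10^5/35200) = 2.9247 km/s.
On the transfer ellipse at r₁, vis-viva gives v_a = √[μ(2/r₁ − 1/a_t)] = 1.8965 km/s.
First burn Δv₁ = |v_a − v₁| = 1.028 km/s.
Circular speed at r₂: v₂ = √(μ/r₂) = 5.6687 km/s.
Transfer-orbit speed at r₂: v_p = √[μ(2/r₂ − 1/a_t)] = 7.1244 km/s.
Second burn Δv₂ = |v₂ − v_p| = 1.456 km/s.
Δv = Δv₁ + Δv₂ = 1.028 + 1.456 = 2.484 km/s.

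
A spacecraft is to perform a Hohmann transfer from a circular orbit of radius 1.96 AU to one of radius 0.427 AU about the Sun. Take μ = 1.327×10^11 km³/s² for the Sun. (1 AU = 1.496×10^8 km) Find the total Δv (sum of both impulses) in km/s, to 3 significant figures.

Δv = 21.4 km/s

In km: r₁ = 1.96 × 1.496×10^8 = 2.93216×10^8 km; r₂ = 0.427 × 1.496×10^8 = 6.38792×10^7 km.
Transfer-ellipse semi-major axis a_t = (r₁ + r₂)/2 = (2.93216×10^8 + 6.38792×10^7)/2 = 1.785476×10^8 km.
At r₁ the circular-orbit speed is v₁ = √(μ/r₁) = 21.274 km/s.
Transfer-orbit speed at r₁ (vis-viva): v_a = √[μ(2/r₁ − 1/a_t)] = 12.725 km/s.
First burn Δv₁ = |v_a − v₁| = 8.549 km/s.
At r₂, v₂ = √(μ/r₂) = 45.58 km/s.
Transfer-orbit speed at r₂: v_p = √[μ(2/r₂ − 1/a_t)] = 58.41 km/s.
Second burn Δv₂ = |v₂ − v_p| = 12.83 km/s.
Total Δv = Δv₁ + Δv₂ = 21.38 km/s.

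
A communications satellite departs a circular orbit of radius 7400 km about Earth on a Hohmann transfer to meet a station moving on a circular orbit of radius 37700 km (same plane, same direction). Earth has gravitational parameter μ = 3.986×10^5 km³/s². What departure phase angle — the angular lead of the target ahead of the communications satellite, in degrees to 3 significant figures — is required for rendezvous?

φ = 96.7°

Semi-major axis of the transfer orbit: a_t = (7400 + 37700)/2 = 22550 km.
Transfer time t = π√(a_t³/μ) = 16850 s.
Target angular speed ω₂ = √(μ/r₂³) = 8.625×10^-5 rad/s.
Angle swept by the target during transfer: ω₂·t = 1.4533 rad = 83.27°.
Arrival is 180° from departure on the ellipse, so φ = 180° − 83.27° = 96.7°.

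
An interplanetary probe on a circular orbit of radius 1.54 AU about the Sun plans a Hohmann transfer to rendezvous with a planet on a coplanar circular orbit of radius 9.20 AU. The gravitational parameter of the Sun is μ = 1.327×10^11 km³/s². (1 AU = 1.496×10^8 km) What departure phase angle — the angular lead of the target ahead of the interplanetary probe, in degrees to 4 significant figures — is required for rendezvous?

In km: r₁ = 1.54 × 1.496×10^8 = 2.30384×10^8 km; r₂ = 9.20 × 1.496×10^8 = 1.37632×10^9 km.
The Hohmann ellipse has a_t = (r₁ + r₂)/2 = 8.03352×10^8 km.
The half-period of the transfer ellipse is t = π√(a_t³/μ) = 1.964×10^8 s.
Target angular speed ω₂ = √(μ/r₂³) = 7.134×10^-9 rad/s.
Angle swept by the target during transfer: ω₂·t = 1.401 rad = 80.27°.
The interplanetary probe traverses 180° on the transfer ellipse, so the target must lead by 180° − 80.27° = 99.73°.

φ = 99.73°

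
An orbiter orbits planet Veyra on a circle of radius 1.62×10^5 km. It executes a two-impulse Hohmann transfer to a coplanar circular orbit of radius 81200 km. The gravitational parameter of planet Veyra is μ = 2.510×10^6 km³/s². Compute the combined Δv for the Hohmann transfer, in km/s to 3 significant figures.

The Hohmann ellipse has a_t = (r₁ + r₂)/2 = 1.216×10^5 km.
Circular speed at r₁: v₁ = √(μ/r₁) = √(2.510×10^6/1.620×10^5) = 3.93622 km/s.
On the transfer ellipse at r₁, vis-viva equation gives v_a = √[μ(2/r₁ − 1/a_t)] = 3.21655 km/s.
First burn Δv₁ = |v_a − v₁| = 0.7197 km/s.
Circular speed at r₂: v₂ = √(μ/r₂) = 5.5598 km/s.
Transfer-orbit speed at r₂: v_p = √[μ(2/r₂ − 1/a_t)] = 6.4173 km/s.
Second burn Δv₂ = |v₂ − v_p| = 0.8575 km/s.
Total Δv = Δv₁ + Δv₂ = 1.577 km/s.

Δv = 1.58 km/s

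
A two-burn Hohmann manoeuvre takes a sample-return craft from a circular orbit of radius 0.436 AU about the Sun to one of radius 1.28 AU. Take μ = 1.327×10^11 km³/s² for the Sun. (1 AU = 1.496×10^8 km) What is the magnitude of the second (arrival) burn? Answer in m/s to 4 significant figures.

In km: r₁ = 0.436 × 1.496×10^8 = 6.52256×10^7 km; r₂ = 1.28 × 1.496×10^8 = 1.91488×10^8 km.
The Hohmann ellipse has a_t = (r₁ + r₂)/2 = 1.283568×10^8 km.
On the circular orbit at r = 1.91488×10^8 km, v_c = √(μ/r) = 26.325 km/s.
Transfer-orbit speed at the same r (vis-viva, a = a_t): v_t = √[μ(2/r − 1/a_t)] = 18.766 km/s.
Δv₂ = |v_t − v_c| = |18.766 − 26.325| = 7.559 km/s.

Δv₂ = 7559 m/s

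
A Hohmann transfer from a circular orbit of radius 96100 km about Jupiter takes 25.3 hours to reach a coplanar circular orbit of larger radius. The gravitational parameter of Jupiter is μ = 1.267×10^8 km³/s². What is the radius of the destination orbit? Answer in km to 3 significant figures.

Transfer time t = 25.3 hours = 91080 s, and t = π√(a_t³/μ).
So a_t = (μ t²/π²)^(1/3) = (1.267×10^8 × (91080)² / π²)^(1/3) = 4.7400×10^5 km.
Since a_t = (r₁ + r₂)/2, r₂ = 2a_t − r₁ = 2×4.7400×10^5 − 96100 = 8.519×10^5 km.

r₂ = 8.52×10^5 km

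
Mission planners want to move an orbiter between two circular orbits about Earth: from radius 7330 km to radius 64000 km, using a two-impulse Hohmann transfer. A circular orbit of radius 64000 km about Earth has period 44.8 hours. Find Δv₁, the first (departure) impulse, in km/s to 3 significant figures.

From Kepler's third law T² = 4π²r³/μ at r = 64000 km, T = 44.8 hours = 44.8 × 3600 s = 1.6128×10^5 s: μ = 4π²r³/T² = 3.97868×10^5 km³/s².
The Hohmann ellipse has a_t = (r₁ + r₂)/2 = 35665 km.
Circular speed at r = 7330 km: v_c = √(μ/r) = 7.367 km/s.
Vis-viva on the transfer ellipse at r = 7330 km gives v_t = √[μ(2/r − 1/a_t)] = 9.869 km/s.
Δv₁ = |v_t − v_c| = |9.869 − 7.367| = 2.502 km/s.

Δv₁ = 2.50 km/s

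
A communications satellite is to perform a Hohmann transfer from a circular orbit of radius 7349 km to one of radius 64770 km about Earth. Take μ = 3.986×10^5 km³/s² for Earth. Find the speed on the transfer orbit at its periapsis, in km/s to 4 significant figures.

v = 9.870 km/s

The Hohmann ellipse has a_t = (r₁ + r₂)/2 = 36059.5 km.
The periapsis of the transfer ellipse is at r = 7349 km.
From the vis-viva equation, v = √[μ(2/r − 1/a_t)] = 9.870 km/s.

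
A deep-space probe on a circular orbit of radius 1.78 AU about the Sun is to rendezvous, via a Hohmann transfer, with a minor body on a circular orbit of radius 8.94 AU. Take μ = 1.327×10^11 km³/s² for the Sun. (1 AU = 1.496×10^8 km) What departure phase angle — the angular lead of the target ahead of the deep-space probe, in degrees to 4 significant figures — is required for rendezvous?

φ = 96.44°

In km: r₁ = 1.78 × 1.496×10^8 = 2.66288×10^8 km; r₂ = 8.94 × 1.496×10^8 = 1.337424×10^9 km.
Transfer-ellipse semi-major axis a_t = (r₁ + r₂)/2 = (2.66288×10^8 + 1.337424×10^9)/2 = 8.01856×10^8 km.
Transfer time t = π√(a_t³/μ) = 1.9582×10^8 s.
The target's mean motion on its circular orbit is ω₂ = √(μ/r₂³) = 7.4479×10^-9 rad/s.
Angle swept by the target during transfer: ω₂·t = 1.4584 rad = 83.56°.
Arrival is 180° from departure on the ellipse, so φ = 180° − 83.56° = 96.44°.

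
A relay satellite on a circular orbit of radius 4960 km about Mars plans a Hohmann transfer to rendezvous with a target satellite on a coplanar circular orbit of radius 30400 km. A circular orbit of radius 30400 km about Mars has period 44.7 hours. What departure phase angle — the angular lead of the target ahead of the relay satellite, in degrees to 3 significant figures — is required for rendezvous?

From Kepler's third law T² = 4π²r³/μ at r = 30400 km, T = 44.7 hours = 44.7 × 3600 s = 1.6092×10^5 s: μ = 4π²r³/T² = 42831.2 km³/s².
Transfer-ellipse semi-major axis a_t = (r₁ + r₂)/2 = (4960 + 30400)/2 = 17680 km.
Transfer time t = π√(a_t³/μ) = 35686 s.
The target's mean motion on its circular orbit is ω₂ = √(μ/r₂³) = 3.9045×10^-5 rad/s.
Angle swept by the target during transfer: ω₂·t = 1.39336 rad = 79.83°.
The relay satellite traverses 180° on the transfer ellipse, so the target must lead by 180° − 79.83° = 100°.

φ = 100°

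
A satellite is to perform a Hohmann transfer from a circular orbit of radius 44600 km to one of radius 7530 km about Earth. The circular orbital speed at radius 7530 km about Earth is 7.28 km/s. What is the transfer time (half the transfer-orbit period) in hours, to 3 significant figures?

t = 5.81 hours

From the circular-orbit relation v² = μ/r at r = 7530 km: μ = v²r = (7.28)² × 7530 = 3.99078×10^5 km³/s².
Transfer-ellipse semi-major axis a_t = (r₁ + r₂)/2 = (44600 + 7530)/2 = 26065 km.
Half the transfer-orbit period gives t = π√(a_t³/μ) = 20930 s.
Converting: 20930 s ÷ 3600 s/hour = 5.81 hours.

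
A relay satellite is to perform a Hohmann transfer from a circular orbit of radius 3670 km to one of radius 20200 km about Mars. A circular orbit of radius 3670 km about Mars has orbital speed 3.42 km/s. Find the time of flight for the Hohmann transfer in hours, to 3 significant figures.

t = 5.49 hours

From the circular-orbit relation v² = μ/r at r = 3670 km: μ = v²r = (3.42)² × 3670 = 42925.8 km³/s².
Transfer-ellipse semi-major axis a_t = (r₁ + r₂)/2 = (3670 + 20200)/2 = 11935 km.
Transfer time t = π√(a_t³/μ) = π√((11935)³ / 42925.8) = 19770 s.
Converting: 19770 s ÷ 3600 s/hour = 5.49 hours.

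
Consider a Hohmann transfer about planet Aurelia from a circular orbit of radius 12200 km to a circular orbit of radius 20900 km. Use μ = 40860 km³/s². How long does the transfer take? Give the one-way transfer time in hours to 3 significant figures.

t = 9.19 hours

The Hohmann ellipse has a_t = (r₁ + r₂)/2 = 16550 km.
By Kepler's third law the transfer-orbit period is T = 2π√(a_t³/μ), so t = T/2 = 33090 s.
Converting: 33090 s ÷ 3600 s/hour = 9.19 hours.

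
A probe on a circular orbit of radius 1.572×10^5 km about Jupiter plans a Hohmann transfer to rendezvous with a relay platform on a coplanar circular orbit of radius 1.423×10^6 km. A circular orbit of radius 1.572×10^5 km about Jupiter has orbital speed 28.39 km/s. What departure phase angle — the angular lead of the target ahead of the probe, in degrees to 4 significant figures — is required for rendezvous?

From the circular-orbit relation v² = μ/r at r = 1.572×10^5 km: μ = v²r = (28.39)² × 1.572×10^5 = 1.26702×10^8 km³/s².
Transfer-ellipse semi-major axis a_t = (r₁ + r₂)/2 = (1.572×10^5 + 1.423×10^6)/2 = 7.901×10^5 km.
The half-period of the transfer ellipse is t = π√(a_t³/μ) = 1.9601×10^5 s.
The target's mean motion on its circular orbit is ω₂ = √(μ/r₂³) = 6.6311×10^-6 rad/s.
Angle swept by the target during transfer: ω₂·t = 1.2998 rad = 74.47°.
Arrival is 180° from departure on the ellipse, so φ = 180° − 74.47° = 105.5°.

φ = 105.5°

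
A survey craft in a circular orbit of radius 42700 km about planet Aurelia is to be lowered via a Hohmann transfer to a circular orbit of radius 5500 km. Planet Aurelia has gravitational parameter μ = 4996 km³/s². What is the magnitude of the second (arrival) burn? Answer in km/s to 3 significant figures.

Semi-major axis of the transfer orbit: a_t = (42700 + 5500)/2 = 24100 km.
Circular speed at r = 5500 km: v_c = √(μ/r) = 0.95308 km/s.
Transfer-orbit speed at the same r (vis-viva, a = a_t): v_t = √[μ(2/r − 1/a_t)] = 1.2686 km/s.
Δv₂ = |v_t − v_c| = |1.2686 − 0.95308| = 0.3155 km/s.

Δv₂ = 0.316 km/s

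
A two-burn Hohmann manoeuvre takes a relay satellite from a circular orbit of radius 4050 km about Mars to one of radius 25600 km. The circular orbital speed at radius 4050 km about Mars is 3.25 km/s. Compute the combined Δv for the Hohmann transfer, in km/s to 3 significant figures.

Δv = 1.64 km/s

From the circular-orbit relation v² = μ/r at r = 4050 km: μ = v²r = (3.25)² × 4050 = 42778.1 km³/s².
The Hohmann ellipse has a_t = (r₁ + r₂)/2 = 14825 km.
Circular speed at r₁: v₁ = √(μ/r₁) = √(42778.1/4050) = 3.250 km/s.
Transfer-orbit speed at r₁ (vis-viva): v_p = √[μ(2/r₁ − 1/a_t)] = 4.271 km/s.
First burn Δv₁ = |v_p − v₁| = 1.021 km/s.
At r₂, v₂ = √(μ/r₂) = 1.29268 km/s.
Transfer-orbit speed at r₂: v_a = √[μ(2/r₂ − 1/a_t)] = 0.675649 km/s.
Second burn Δv₂ = |v₂ − v_a| = 0.6170 km/s.
Δv = Δv₁ + Δv₂ = 1.021 + 0.6170 = 1.638 km/s.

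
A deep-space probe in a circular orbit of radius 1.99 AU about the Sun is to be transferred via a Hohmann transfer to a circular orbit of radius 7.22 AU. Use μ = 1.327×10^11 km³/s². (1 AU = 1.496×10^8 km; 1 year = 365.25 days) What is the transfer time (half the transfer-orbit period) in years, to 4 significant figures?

In km: r₁ = 1.99 × 1.496×10^8 = 2.97704×10^8 km; r₂ = 7.22 × 1.496×10^8 = 1.080112×10^9 km.
Semi-major axis of the transfer orbit: a_t = (2.97704×10^8 + 1.080112×10^9)/2 = 6.88908×10^8 km.
Transfer time t = π√(a_t³/μ) = π√((6.88908×10^8)³ / 1.327×10^11) = 1.5594×10^8 s.
Converting: 1.5594×10^8 s ÷ 3.15576×10^7 s/year (365.25 × 86400) = 4.941 years.

t = 4.941 years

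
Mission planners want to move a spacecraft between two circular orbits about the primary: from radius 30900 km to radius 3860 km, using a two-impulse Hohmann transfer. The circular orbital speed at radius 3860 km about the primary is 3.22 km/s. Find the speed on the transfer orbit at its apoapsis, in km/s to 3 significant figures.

v = 0.536 km/s

From the circular-orbit relation v² = μ/r at r = 3860 km: μ = v²r = (3.22)² × 3860 = 40022.0 km³/s².
Transfer-ellipse semi-major axis a_t = (r₁ + r₂)/2 = (30900 + 3860)/2 = 17380 km.
The apoapsis of the transfer ellipse is at r = 30900 km.
Applying v² = μ(2/r − 1/a_t): v = 0.5363 km/s.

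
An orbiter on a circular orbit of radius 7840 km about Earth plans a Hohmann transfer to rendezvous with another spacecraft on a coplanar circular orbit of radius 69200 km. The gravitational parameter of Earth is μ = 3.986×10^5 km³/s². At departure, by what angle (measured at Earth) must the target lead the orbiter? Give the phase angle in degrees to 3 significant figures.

Transfer-ellipse semi-major axis a_t = (r₁ + r₂)/2 = (7840 + 69200)/2 = 38520 km.
The half-period of the transfer ellipse is t = π√(a_t³/μ) = 37619.3 s.
The target's mean motion on its circular orbit is ω₂ = √(μ/r₂³) = 3.46824×10^-5 rad/s.
Angle swept by the target during transfer: ω₂·t = 1.30473 rad = 74.76°.
The orbiter traverses 180° on the transfer ellipse, so the target must lead by 180° − 74.76° = 105°.

φ = 105°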